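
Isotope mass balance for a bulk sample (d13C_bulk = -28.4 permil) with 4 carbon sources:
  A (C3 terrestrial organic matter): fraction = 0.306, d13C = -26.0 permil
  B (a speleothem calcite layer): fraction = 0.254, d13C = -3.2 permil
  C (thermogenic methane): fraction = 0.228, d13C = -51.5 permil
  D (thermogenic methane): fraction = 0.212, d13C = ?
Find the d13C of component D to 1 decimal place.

Isotope mass balance: δ_bulk = Σ fᵢ·δᵢ.
-28.4 = 0.306×(-26.0) + 0.254×(-3.2) + 0.228×(-51.5) + 0.212×δ_D
0.212·δ_D = -28.4 − (-20.511) = -7.889
δ_D = -7.889 / 0.212 = -37.21 permil

-37.2 permil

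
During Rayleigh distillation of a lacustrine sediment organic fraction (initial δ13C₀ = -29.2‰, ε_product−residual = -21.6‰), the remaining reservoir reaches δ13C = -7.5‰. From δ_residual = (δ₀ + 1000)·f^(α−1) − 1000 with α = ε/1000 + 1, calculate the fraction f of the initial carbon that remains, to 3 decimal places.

α − 1 = ε/1000 = -0.0216
(δ_res + 1000)/(δ₀ + 1000) = (-7.5 + 1000)/(-29.2 + 1000) = 992.5/970.8 = 1.022353
f = 1.022353^(1/-0.0216) = exp(ln(1.022353)/-0.0216) = exp(0.02211/-0.0216)
f = exp(-1.0235) = 0.3594

0.359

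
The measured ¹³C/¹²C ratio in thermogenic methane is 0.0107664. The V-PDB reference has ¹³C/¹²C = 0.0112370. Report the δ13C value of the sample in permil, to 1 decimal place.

δ13C = (R_sample / R_standard − 1) × 1000
R_sample / R_standard = 0.0107664 / 0.0112370 = 0.958120
δ13C = (0.958120 − 1) × 1000 = -41.88 permil

-41.9 permil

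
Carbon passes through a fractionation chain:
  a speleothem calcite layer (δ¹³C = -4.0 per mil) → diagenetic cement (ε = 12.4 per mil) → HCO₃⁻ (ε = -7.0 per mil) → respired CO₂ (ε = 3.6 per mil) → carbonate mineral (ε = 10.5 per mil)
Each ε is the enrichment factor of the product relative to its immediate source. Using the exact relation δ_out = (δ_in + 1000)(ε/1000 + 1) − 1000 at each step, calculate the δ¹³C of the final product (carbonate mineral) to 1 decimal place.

step 1: δ = (-4.00 + 1000)·(12.4/1000 + 1) − 1000 = 8.35 per mil
step 2: δ = (8.35 + 1000)·(-7.0/1000 + 1) − 1000 = 1.29 per mil
step 3: δ = (1.29 + 1000)·(3.6/1000 + 1) − 1000 = 4.90 per mil
step 4: δ = (4.90 + 1000)·(10.5/1000 + 1) − 1000 = 15.45 per mil

15.4 per mil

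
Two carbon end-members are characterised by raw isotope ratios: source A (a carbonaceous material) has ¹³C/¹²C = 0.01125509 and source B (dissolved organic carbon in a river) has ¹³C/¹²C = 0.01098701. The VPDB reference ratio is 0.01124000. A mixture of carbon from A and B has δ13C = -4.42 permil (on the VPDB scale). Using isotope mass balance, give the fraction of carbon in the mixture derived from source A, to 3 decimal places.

δ_A = (0.01125509/0.01124000 − 1)×1000 = (1.001343 − 1)×1000 = 1.343 permil
δ_B = (0.01098701/0.01124000 − 1)×1000 = (0.977492 − 1)×1000 = -22.508 permil
f_A = (δ_mix − δ_B)/(δ_A − δ_B) = (-4.42 − (-22.508))/(1.343 − (-22.508))
f_A = 18.088 / 23.851 = 0.7584

0.758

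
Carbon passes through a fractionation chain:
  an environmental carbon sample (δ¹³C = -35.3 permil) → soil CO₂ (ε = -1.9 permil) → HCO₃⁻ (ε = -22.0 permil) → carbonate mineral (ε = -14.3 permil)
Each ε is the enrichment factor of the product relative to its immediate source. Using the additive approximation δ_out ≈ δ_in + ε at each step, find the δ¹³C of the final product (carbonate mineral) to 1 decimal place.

-73.5 permil

step 1: δ ≈ -35.3 + (-1.9) = -37.2 permil
step 2: δ ≈ -37.2 + (-22.0) = -59.2 permil
step 3: δ ≈ -59.2 + (-14.3) = -73.5 permil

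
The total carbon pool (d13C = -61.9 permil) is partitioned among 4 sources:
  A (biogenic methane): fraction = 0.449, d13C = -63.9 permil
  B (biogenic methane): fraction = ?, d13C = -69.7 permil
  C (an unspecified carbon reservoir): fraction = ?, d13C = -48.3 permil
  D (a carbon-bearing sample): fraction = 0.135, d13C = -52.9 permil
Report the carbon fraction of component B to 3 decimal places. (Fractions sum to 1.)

Let f_B and f_C be the unknown fractions; fractions sum to 1 so f_B + f_C = 0.416.
Mass balance: Σ fᵢ·δᵢ = δ_bulk ⇒ f_B·(-69.7) + f_C·(-48.3) = -61.9 − (-35.833) = -26.067
Substitute f_C = 0.416 − f_B:
f_B·(-69.7 − -48.3) = -26.067 − 0.416×(-48.3) = -5.975
f_B = -5.975 / -21.4 = 0.2792

0.279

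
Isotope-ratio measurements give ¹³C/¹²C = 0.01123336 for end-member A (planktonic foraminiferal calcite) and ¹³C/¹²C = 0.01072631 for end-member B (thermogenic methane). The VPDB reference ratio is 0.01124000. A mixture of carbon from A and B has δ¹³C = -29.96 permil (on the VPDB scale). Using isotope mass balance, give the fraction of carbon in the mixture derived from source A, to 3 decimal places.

δ_A = (0.01123336/0.01124000 − 1)×1000 = (0.999409 − 1)×1000 = -0.591 permil
δ_B = (0.01072631/0.01124000 − 1)×1000 = (0.954298 − 1)×1000 = -45.702 permil
f_A = (δ_mix − δ_B)/(δ_A − δ_B) = (-29.96 − (-45.702))/(-0.591 − (-45.702))
f_A = 15.742 / 45.111 = 0.3490

0.349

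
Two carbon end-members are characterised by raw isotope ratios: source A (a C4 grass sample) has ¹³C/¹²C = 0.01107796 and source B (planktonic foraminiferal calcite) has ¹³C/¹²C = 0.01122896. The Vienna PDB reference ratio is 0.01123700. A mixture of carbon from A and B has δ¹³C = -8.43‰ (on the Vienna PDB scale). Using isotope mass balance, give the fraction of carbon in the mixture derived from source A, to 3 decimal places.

δ_A = (0.01107796/0.01123700 − 1)×1000 = (0.985847 − 1)×1000 = -14.153‰
δ_B = (0.01122896/0.01123700 − 1)×1000 = (0.999285 − 1)×1000 = -0.715‰
f_A = (δ_mix − δ_B)/(δ_A − δ_B) = (-8.43 − (-0.715))/(-14.153 − (-0.715))
f_A = -7.715 / -13.438 = 0.5741

0.574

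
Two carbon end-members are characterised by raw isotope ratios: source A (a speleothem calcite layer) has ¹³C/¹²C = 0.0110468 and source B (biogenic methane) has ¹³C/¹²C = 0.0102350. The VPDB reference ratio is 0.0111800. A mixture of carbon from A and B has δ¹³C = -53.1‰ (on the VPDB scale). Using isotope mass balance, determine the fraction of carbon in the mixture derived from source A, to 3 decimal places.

0.433

δ_A = (0.0110468/0.0111800 − 1)×1000 = (0.988086 − 1)×1000 = -11.914‰
δ_B = (0.0102350/0.0111800 − 1)×1000 = (0.915474 − 1)×1000 = -84.526‰
f_A = (δ_mix − δ_B)/(δ_A − δ_B) = (-53.1 − (-84.526))/(-11.914 − (-84.526))
f_A = 31.426 / 72.612 = 0.4328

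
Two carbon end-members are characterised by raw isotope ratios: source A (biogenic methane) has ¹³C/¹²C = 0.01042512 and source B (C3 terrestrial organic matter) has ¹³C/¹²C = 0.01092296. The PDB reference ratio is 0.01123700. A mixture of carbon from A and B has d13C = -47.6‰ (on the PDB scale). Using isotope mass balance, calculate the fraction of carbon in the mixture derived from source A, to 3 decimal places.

δ_A = (0.01042512/0.01123700 − 1)×1000 = (0.927749 − 1)×1000 = -72.251‰
δ_B = (0.01092296/0.01123700 − 1)×1000 = (0.972053 − 1)×1000 = -27.947‰
f_A = (δ_mix − δ_B)/(δ_A − δ_B) = (-47.6 − (-27.947))/(-72.251 − (-27.947))
f_A = -19.653 / -44.304 = 0.4436

0.444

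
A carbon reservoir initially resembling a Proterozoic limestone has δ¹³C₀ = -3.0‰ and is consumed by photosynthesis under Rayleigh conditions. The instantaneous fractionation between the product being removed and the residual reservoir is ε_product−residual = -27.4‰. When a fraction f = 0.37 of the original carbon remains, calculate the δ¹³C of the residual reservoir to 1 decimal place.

24.5‰

Rayleigh residual: δ_res = (δ₀ + 1000)·f^(α−1) − 1000
α = ε/1000 + 1 = 0.97260, so α − 1 = -0.02740
f^(α−1) = 0.37^(-0.02740) = 1.027617
δ_res = (-3.0 + 1000) × 1.027617 − 1000 = 1024.534 − 1000 = 24.53‰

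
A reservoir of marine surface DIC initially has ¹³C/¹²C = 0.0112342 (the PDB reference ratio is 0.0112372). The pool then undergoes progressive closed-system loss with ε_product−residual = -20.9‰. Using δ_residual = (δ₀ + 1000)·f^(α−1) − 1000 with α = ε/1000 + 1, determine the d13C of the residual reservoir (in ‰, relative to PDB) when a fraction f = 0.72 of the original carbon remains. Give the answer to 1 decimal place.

δ₀ = (0.0112342/0.0112372 − 1)×1000 = (0.999733 − 1)×1000 = -0.267‰
α − 1 = ε/1000 = -0.0209
f^(α−1) = 0.72^(-0.0209) = 1.006889
δ_res = (-0.267 + 1000) × 1.006889 − 1000 = 1006.621 − 1000 = 6.62‰

6.6‰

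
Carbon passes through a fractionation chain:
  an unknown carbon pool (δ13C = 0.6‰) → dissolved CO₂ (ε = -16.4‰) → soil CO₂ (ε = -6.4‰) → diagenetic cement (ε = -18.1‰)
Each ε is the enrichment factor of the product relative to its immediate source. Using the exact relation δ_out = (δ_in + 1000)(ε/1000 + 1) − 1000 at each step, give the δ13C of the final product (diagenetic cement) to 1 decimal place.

step 1: δ = (0.60 + 1000)·(-16.4/1000 + 1) − 1000 = -15.81‰
step 2: δ = (-15.81 + 1000)·(-6.4/1000 + 1) − 1000 = -22.11‰
step 3: δ = (-22.11 + 1000)·(-18.1/1000 + 1) − 1000 = -39.81‰

-39.8‰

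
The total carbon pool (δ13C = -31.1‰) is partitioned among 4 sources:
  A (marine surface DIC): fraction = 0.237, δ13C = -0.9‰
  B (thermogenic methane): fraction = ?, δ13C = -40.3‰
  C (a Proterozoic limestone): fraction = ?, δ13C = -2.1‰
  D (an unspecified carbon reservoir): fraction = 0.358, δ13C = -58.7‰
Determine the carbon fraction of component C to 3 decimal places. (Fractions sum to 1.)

0.169

Let f_C and f_B be the unknown fractions; fractions sum to 1 so f_C + f_B = 0.405.
Mass balance: Σ fᵢ·δᵢ = δ_bulk ⇒ f_C·(-2.1) + f_B·(-40.3) = -31.1 − (-21.228) = -9.872
Substitute f_B = 0.405 − f_C:
f_C·(-2.1 − -40.3) = -9.872 − 0.405×(-40.3) = 6.449
f_C = 6.449 / 38.2 = 0.1688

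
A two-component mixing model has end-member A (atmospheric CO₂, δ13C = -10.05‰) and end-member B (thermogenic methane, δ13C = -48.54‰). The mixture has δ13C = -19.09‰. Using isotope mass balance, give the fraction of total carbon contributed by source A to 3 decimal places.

0.765

δ_mix = f_A·δ_A + (1 − f_A)·δ_B  ⇒  f_A = (δ_mix − δ_B)/(δ_A − δ_B)
f_A = (-19.09 − (-48.54)) / (-10.05 − (-48.54))
f_A = 29.45 / 38.49 = 0.7651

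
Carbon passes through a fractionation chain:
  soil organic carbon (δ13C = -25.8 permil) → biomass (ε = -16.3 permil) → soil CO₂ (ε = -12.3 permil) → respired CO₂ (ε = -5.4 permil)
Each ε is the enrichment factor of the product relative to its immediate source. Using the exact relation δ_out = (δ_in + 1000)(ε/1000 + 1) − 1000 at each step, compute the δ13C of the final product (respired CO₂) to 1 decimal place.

step 1: δ = (-25.80 + 1000)·(-16.3/1000 + 1) − 1000 = -41.68 permil
step 2: δ = (-41.68 + 1000)·(-12.3/1000 + 1) − 1000 = -53.47 permil
step 3: δ = (-53.47 + 1000)·(-5.4/1000 + 1) − 1000 = -58.58 permil

-58.6 permil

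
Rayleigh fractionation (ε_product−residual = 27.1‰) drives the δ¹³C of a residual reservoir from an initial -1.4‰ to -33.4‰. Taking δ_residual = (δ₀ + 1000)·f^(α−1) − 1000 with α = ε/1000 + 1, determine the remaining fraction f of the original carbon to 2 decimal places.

α − 1 = ε/1000 = 0.0271
(δ_res + 1000)/(δ₀ + 1000) = (-33.4 + 1000)/(-1.4 + 1000) = 966.6/998.6 = 0.967955
f = 0.967955^(1/0.0271) = exp(ln(0.967955)/0.0271) = exp(-0.03257/0.0271)
f = exp(-1.2018) = 0.3006

0.30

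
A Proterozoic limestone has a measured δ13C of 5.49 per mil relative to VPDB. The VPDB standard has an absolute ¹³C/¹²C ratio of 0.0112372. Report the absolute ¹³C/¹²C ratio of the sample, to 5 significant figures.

R_sample = R_standard × (δ13C/1000 + 1)
R_sample = 0.0112372 × (5.49/1000 + 1) = 0.0112372 × 1.005490
R_sample = 0.0112989

0.011299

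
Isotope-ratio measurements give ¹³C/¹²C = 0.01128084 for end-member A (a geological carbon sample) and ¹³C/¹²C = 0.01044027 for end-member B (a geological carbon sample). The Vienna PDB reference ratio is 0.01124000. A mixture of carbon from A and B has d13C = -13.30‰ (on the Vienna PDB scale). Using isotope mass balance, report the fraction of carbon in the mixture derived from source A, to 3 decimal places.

δ_A = (0.01128084/0.01124000 − 1)×1000 = (1.003633 − 1)×1000 = 3.633‰
δ_B = (0.01044027/0.01124000 − 1)×1000 = (0.928850 − 1)×1000 = -71.150‰
f_A = (δ_mix − δ_B)/(δ_A − δ_B) = (-13.30 − (-71.150))/(3.633 − (-71.150))
f_A = 57.850 / 74.784 = 0.7736

0.774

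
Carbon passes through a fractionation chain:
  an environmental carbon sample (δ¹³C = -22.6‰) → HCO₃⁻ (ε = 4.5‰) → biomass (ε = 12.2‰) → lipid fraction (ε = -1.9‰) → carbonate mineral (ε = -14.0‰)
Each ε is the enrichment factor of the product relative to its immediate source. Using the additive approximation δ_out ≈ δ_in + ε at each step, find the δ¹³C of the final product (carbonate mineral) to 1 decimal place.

-21.8‰

step 1: δ ≈ -22.6 + (4.5) = -18.1‰
step 2: δ ≈ -18.1 + (12.2) = -5.9‰
step 3: δ ≈ -5.9 + (-1.9) = -7.8‰
step 4: δ ≈ -7.8 + (-14.0) = -21.8‰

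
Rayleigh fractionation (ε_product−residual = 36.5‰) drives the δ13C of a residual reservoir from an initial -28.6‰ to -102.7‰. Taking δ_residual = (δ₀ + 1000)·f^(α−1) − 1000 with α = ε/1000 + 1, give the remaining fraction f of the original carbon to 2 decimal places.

0.11

α − 1 = ε/1000 = 0.0365
(δ_res + 1000)/(δ₀ + 1000) = (-102.7 + 1000)/(-28.6 + 1000) = 897.3/971.4 = 0.923718
f = 0.923718^(1/0.0365) = exp(ln(0.923718)/0.0365) = exp(-0.07935/0.0365)
f = exp(-2.1739) = 0.1137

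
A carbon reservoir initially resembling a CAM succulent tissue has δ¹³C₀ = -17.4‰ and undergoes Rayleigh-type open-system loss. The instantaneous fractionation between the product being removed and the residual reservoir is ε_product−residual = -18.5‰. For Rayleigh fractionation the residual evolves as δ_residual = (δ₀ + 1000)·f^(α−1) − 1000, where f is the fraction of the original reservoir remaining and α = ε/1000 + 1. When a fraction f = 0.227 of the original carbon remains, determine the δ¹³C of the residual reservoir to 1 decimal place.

Rayleigh residual: δ_res = (δ₀ + 1000)·f^(α−1) − 1000
α = ε/1000 + 1 = 0.98150, so α − 1 = -0.01850
f^(α−1) = 0.227^(-0.01850) = 1.027812
δ_res = (-17.4 + 1000) × 1.027812 − 1000 = 1009.928 − 1000 = 9.93‰

9.9‰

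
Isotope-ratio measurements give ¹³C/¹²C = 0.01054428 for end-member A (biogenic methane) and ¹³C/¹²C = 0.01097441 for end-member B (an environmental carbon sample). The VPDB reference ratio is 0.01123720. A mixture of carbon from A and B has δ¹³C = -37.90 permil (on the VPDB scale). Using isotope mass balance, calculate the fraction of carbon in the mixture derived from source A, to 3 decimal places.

δ_A = (0.01054428/0.01123720 − 1)×1000 = (0.938337 − 1)×1000 = -61.663 permil
δ_B = (0.01097441/0.01123720 − 1)×1000 = (0.976614 − 1)×1000 = -23.386 permil
f_A = (δ_mix − δ_B)/(δ_A − δ_B) = (-37.90 − (-23.386))/(-61.663 − (-23.386))
f_A = -14.514 / -38.277 = 0.3792

0.379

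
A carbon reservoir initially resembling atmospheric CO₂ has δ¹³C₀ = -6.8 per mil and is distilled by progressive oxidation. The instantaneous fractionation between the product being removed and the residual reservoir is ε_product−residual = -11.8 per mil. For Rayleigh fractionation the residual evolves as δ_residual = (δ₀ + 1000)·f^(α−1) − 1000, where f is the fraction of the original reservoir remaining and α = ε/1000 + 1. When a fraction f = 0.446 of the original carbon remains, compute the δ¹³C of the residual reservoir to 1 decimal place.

Rayleigh residual: δ_res = (δ₀ + 1000)·f^(α−1) − 1000
α = ε/1000 + 1 = 0.98820, so α − 1 = -0.01180
f^(α−1) = 0.446^(-0.01180) = 1.009573
δ_res = (-6.8 + 1000) × 1.009573 − 1000 = 1002.708 − 1000 = 2.71 per mil

2.7 per mil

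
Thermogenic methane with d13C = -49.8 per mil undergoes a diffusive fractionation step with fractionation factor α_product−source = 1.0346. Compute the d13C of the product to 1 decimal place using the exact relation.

δ_product = (δ_source + 1000)·α − 1000
δ_product = (-49.8 + 1000) × 1.0346 − 1000
δ_product = 983.077 − 1000 = -16.92 per mil

-16.9 per mil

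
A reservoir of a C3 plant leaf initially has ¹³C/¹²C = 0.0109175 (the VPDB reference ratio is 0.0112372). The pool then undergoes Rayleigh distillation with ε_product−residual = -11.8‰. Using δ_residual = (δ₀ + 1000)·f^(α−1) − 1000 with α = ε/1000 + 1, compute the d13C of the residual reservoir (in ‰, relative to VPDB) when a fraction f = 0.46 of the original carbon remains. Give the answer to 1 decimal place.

-19.5‰

δ₀ = (0.0109175/0.0112372 − 1)×1000 = (0.971550 − 1)×1000 = -28.450‰
α − 1 = ε/1000 = -0.0118
f^(α−1) = 0.46^(-0.0118) = 1.009205
δ_res = (-28.450 + 1000) × 1.009205 − 1000 = 980.493 − 1000 = -19.51‰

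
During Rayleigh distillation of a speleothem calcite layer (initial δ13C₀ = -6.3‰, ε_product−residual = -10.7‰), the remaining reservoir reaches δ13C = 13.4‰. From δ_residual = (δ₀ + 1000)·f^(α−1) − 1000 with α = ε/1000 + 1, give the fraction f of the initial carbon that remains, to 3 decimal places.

α − 1 = ε/1000 = -0.0107
(δ_res + 1000)/(δ₀ + 1000) = (13.4 + 1000)/(-6.3 + 1000) = 1013.4/993.7 = 1.019825
f = 1.019825^(1/-0.0107) = exp(ln(1.019825)/-0.0107) = exp(0.01963/-0.0107)
f = exp(-1.8347) = 0.1597

0.160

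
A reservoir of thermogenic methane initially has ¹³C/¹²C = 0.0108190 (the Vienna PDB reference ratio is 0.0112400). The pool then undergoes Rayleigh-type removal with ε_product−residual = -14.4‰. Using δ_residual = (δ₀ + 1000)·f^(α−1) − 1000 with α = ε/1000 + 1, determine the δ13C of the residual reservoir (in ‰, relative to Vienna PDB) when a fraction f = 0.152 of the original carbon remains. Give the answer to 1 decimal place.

-11.0‰

δ₀ = (0.0108190/0.0112400 − 1)×1000 = (0.962544 − 1)×1000 = -37.456‰
α − 1 = ε/1000 = -0.0144
f^(α−1) = 0.152^(-0.0144) = 1.027499
δ_res = (-37.456 + 1000) × 1.027499 − 1000 = 989.014 − 1000 = -10.99‰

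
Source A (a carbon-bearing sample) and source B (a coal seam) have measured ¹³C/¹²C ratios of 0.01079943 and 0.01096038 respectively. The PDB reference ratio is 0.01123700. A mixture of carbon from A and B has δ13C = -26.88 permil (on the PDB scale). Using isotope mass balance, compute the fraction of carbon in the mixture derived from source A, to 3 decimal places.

δ_A = (0.01079943/0.01123700 − 1)×1000 = (0.961060 − 1)×1000 = -38.940 permil
δ_B = (0.01096038/0.01123700 − 1)×1000 = (0.975383 − 1)×1000 = -24.617 permil
f_A = (δ_mix − δ_B)/(δ_A − δ_B) = (-26.88 − (-24.617))/(-38.940 − (-24.617))
f_A = -2.263 / -14.323 = 0.1580

0.158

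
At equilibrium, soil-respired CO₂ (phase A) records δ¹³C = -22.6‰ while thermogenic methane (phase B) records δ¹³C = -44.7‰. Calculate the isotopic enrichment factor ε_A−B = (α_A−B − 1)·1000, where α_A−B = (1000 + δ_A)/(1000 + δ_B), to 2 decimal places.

23.13‰

α_A−B = (1000 + -22.6) / (1000 + -44.7) = 977.4 / 955.3 = 1.023134
ε_A−B = (1.023134 − 1) × 1000 = 23.134‰
(The approximation ε ≈ δ_A − δ_B would give 22.1‰.)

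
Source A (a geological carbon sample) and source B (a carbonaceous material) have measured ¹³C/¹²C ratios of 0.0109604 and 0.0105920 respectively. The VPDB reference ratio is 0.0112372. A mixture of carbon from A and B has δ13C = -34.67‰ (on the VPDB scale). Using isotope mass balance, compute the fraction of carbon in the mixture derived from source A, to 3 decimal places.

δ_A = (0.0109604/0.0112372 − 1)×1000 = (0.975368 − 1)×1000 = -24.632‰
δ_B = (0.0105920/0.0112372 − 1)×1000 = (0.942584 − 1)×1000 = -57.416‰
f_A = (δ_mix − δ_B)/(δ_A − δ_B) = (-34.67 − (-57.416))/(-24.632 − (-57.416))
f_A = 22.746 / 32.784 = 0.6938

0.694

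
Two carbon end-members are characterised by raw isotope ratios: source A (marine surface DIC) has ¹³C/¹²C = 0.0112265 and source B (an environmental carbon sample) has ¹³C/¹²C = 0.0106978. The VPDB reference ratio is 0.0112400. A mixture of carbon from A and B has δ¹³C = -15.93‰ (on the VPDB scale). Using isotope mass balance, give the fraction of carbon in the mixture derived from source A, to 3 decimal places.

0.687

δ_A = (0.0112265/0.0112400 − 1)×1000 = (0.998799 − 1)×1000 = -1.201‰
δ_B = (0.0106978/0.0112400 − 1)×1000 = (0.951762 − 1)×1000 = -48.238‰
f_A = (δ_mix − δ_B)/(δ_A − δ_B) = (-15.93 − (-48.238))/(-1.201 − (-48.238))
f_A = 32.308 / 47.037 = 0.6869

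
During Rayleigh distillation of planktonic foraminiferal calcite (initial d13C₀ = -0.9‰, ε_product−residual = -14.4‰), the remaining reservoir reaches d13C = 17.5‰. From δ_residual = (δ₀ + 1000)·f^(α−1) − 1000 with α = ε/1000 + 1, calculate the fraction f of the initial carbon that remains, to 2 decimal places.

0.28

α − 1 = ε/1000 = -0.0144
(δ_res + 1000)/(δ₀ + 1000) = (17.5 + 1000)/(-0.9 + 1000) = 1017.5/999.1 = 1.018417
f = 1.018417^(1/-0.0144) = exp(ln(1.018417)/-0.0144) = exp(0.01825/-0.0144)
f = exp(-1.2673) = 0.2816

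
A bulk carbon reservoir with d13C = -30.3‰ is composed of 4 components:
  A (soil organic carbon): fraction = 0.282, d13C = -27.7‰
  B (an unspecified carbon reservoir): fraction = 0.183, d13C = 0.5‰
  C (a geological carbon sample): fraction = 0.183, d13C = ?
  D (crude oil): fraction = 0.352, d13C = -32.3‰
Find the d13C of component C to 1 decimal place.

-61.3‰

Isotope mass balance: δ_bulk = Σ fᵢ·δᵢ.
-30.3 = 0.282×(-27.7) + 0.183×(0.5) + 0.183×δ_C + 0.352×(-32.3)
0.183·δ_C = -30.3 − (-19.089) = -11.211
δ_C = -11.211 / 0.183 = -61.26‰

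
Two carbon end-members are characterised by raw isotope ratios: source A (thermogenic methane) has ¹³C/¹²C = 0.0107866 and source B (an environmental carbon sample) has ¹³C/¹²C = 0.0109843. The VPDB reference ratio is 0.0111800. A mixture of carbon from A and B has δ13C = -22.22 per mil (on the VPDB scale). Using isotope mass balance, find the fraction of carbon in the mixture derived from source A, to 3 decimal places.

0.267

δ_A = (0.0107866/0.0111800 − 1)×1000 = (0.964812 − 1)×1000 = -35.188 per mil
δ_B = (0.0109843/0.0111800 − 1)×1000 = (0.982496 − 1)×1000 = -17.504 per mil
f_A = (δ_mix − δ_B)/(δ_A − δ_B) = (-22.22 − (-17.504))/(-35.188 − (-17.504))
f_A = -4.716 / -17.683 = 0.2667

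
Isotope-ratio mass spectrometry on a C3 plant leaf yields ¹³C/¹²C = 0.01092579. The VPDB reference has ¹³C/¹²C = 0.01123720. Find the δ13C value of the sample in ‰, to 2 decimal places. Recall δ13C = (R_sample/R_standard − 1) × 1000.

-27.71‰

δ13C = (R_sample / R_standard − 1) × 1000
R_sample / R_standard = 0.01092579 / 0.01123720 = 0.972288
δ13C = (0.972288 − 1) × 1000 = -27.712‰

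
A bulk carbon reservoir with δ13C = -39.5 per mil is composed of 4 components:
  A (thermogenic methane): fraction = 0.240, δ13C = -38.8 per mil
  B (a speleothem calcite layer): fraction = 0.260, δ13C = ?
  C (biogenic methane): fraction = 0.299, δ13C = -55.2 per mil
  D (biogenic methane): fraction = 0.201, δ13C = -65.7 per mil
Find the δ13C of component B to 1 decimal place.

Isotope mass balance: δ_bulk = Σ fᵢ·δᵢ.
-39.5 = 0.240×(-38.8) + 0.260×δ_B + 0.299×(-55.2) + 0.201×(-65.7)
0.260·δ_B = -39.5 − (-39.023) = -0.477
δ_B = -0.477 / 0.260 = -1.84 per mil

-1.8 per mil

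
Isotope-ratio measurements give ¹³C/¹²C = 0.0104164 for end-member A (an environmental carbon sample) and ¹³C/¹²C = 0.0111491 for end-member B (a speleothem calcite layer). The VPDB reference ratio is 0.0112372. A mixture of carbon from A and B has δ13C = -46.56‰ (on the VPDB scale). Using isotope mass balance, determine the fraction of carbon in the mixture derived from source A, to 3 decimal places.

0.594

δ_A = (0.0104164/0.0112372 − 1)×1000 = (0.926957 − 1)×1000 = -73.043‰
δ_B = (0.0111491/0.0112372 − 1)×1000 = (0.992160 − 1)×1000 = -7.840‰
f_A = (δ_mix − δ_B)/(δ_A − δ_B) = (-46.56 − (-7.840))/(-73.043 − (-7.840))
f_A = -38.720 / -65.203 = 0.5938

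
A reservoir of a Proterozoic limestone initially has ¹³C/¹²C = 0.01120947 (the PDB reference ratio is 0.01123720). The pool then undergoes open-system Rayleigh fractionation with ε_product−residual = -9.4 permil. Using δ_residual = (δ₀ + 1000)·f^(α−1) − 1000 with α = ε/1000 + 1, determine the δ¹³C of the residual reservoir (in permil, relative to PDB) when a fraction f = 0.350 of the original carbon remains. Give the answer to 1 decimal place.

δ₀ = (0.01120947/0.01123720 − 1)×1000 = (0.997532 − 1)×1000 = -2.468 permil
α − 1 = ε/1000 = -0.0094
f^(α−1) = 0.350^(-0.0094) = 1.009917
δ_res = (-2.468 + 1000) × 1.009917 − 1000 = 1007.425 − 1000 = 7.43 permil

7.4 permil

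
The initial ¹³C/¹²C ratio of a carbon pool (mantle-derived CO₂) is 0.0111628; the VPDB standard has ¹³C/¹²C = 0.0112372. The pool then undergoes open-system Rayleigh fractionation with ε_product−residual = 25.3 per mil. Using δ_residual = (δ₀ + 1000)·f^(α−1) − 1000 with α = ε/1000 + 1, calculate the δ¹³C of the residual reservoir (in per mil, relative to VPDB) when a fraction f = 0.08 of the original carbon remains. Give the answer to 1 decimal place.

-68.1 per mil

δ₀ = (0.0111628/0.0112372 − 1)×1000 = (0.993379 − 1)×1000 = -6.621 per mil
α − 1 = ε/1000 = 0.0253
f^(α−1) = 0.08^(0.0253) = 0.938098
δ_res = (-6.621 + 1000) × 0.938098 − 1000 = 931.887 − 1000 = -68.11 per mil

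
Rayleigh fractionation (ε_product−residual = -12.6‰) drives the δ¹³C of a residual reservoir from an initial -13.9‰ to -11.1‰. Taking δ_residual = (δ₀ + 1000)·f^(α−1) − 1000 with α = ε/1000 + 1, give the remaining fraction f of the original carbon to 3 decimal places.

α − 1 = ε/1000 = -0.0126
(δ_res + 1000)/(δ₀ + 1000) = (-11.1 + 1000)/(-13.9 + 1000) = 988.9/986.1 = 1.002839
f = 1.002839^(1/-0.0126) = exp(ln(1.002839)/-0.0126) = exp(0.00284/-0.0126)
f = exp(-0.2250) = 0.7985

0.798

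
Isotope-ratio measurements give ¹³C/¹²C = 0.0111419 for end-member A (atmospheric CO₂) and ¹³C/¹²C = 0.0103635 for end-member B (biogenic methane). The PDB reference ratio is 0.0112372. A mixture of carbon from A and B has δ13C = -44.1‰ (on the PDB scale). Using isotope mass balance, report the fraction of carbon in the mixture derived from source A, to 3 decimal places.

0.486

δ_A = (0.0111419/0.0112372 − 1)×1000 = (0.991519 − 1)×1000 = -8.481‰
δ_B = (0.0103635/0.0112372 − 1)×1000 = (0.922249 − 1)×1000 = -77.751‰
f_A = (δ_mix − δ_B)/(δ_A − δ_B) = (-44.1 − (-77.751))/(-8.481 − (-77.751))
f_A = 33.651 / 69.270 = 0.4858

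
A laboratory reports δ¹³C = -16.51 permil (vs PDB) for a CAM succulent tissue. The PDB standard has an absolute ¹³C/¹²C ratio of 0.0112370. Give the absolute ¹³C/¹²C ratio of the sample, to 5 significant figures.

R_sample = R_standard × (δ¹³C/1000 + 1)
R_sample = 0.0112370 × (-16.51/1000 + 1) = 0.0112370 × 0.983490
R_sample = 0.0110515

0.011051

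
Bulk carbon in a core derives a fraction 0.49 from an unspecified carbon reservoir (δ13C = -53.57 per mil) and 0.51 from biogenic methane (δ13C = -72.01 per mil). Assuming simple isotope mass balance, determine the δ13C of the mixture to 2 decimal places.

-62.97 per mil

δ_mix = f_A·δ_A + f_B·δ_B
δ_mix = 0.49 × (-53.57) + 0.51 × (-72.01)
δ_mix = -26.249 + -36.725 = -62.974 per mil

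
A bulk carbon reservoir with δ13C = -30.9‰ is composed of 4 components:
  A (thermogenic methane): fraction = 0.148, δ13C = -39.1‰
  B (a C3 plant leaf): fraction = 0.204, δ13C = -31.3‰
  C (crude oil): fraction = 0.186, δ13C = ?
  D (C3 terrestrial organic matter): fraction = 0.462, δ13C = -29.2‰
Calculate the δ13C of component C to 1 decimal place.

-28.2‰

Isotope mass balance: δ_bulk = Σ fᵢ·δᵢ.
-30.9 = 0.148×(-39.1) + 0.204×(-31.3) + 0.186×δ_C + 0.462×(-29.2)
0.186·δ_C = -30.9 − (-25.662) = -5.238
δ_C = -5.238 / 0.186 = -28.16‰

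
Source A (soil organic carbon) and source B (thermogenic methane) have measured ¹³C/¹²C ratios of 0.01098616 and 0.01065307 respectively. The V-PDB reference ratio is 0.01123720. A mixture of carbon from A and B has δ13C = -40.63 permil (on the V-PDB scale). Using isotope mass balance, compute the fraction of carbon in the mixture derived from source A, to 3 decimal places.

0.383

δ_A = (0.01098616/0.01123720 − 1)×1000 = (0.977660 − 1)×1000 = -22.340 permil
δ_B = (0.01065307/0.01123720 − 1)×1000 = (0.948018 − 1)×1000 = -51.982 permil
f_A = (δ_mix − δ_B)/(δ_A − δ_B) = (-40.63 − (-51.982))/(-22.340 − (-51.982))
f_A = 11.352 / 29.642 = 0.3830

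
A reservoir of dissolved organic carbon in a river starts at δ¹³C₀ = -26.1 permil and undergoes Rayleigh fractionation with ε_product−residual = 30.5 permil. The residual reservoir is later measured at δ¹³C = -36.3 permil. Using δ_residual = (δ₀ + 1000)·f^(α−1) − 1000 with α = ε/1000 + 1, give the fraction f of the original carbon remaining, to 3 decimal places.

α − 1 = ε/1000 = 0.0305
(δ_res + 1000)/(δ₀ + 1000) = (-36.3 + 1000)/(-26.1 + 1000) = 963.7/973.9 = 0.989527
f = 0.989527^(1/0.0305) = exp(ln(0.989527)/0.0305) = exp(-0.01053/0.0305)
f = exp(-0.3452) = 0.7081

0.708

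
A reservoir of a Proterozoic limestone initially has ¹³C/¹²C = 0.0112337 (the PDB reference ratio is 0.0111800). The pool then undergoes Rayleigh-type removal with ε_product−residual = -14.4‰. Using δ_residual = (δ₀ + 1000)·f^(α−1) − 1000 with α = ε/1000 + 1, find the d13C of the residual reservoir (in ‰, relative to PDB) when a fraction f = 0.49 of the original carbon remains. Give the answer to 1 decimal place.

δ₀ = (0.0112337/0.0111800 − 1)×1000 = (1.004803 − 1)×1000 = 4.803‰
α − 1 = ε/1000 = -0.0144
f^(α−1) = 0.49^(-0.0144) = 1.010325
δ_res = (4.803 + 1000) × 1.010325 − 1000 = 1015.178 − 1000 = 15.18‰

15.2‰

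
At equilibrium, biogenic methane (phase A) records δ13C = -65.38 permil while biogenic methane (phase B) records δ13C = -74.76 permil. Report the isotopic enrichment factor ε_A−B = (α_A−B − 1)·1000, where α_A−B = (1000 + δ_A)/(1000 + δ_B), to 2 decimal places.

α_A−B = (1000 + -65.38) / (1000 + -74.76) = 934.62 / 925.24 = 1.010138
ε_A−B = (1.010138 − 1) × 1000 = 10.138 permil
(The approximation ε ≈ δ_A − δ_B would give 9.38 permil.)

10.14 permil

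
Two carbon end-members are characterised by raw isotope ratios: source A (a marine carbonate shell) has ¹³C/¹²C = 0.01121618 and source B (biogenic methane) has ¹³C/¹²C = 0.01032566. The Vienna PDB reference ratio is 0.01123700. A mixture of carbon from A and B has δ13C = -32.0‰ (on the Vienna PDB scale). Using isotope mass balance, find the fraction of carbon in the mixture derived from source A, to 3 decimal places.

0.620

δ_A = (0.01121618/0.01123700 − 1)×1000 = (0.998147 − 1)×1000 = -1.853‰
δ_B = (0.01032566/0.01123700 − 1)×1000 = (0.918898 − 1)×1000 = -81.102‰
f_A = (δ_mix − δ_B)/(δ_A − δ_B) = (-32.0 − (-81.102))/(-1.853 − (-81.102))
f_A = 49.102 / 79.249 = 0.6196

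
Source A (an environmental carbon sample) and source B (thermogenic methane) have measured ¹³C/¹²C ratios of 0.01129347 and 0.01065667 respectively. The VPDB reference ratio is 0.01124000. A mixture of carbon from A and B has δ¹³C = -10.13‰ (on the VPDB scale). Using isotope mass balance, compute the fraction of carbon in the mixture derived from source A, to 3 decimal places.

0.737

δ_A = (0.01129347/0.01124000 − 1)×1000 = (1.004757 − 1)×1000 = 4.757‰
δ_B = (0.01065667/0.01124000 − 1)×1000 = (0.948102 − 1)×1000 = -51.898‰
f_A = (δ_mix − δ_B)/(δ_A − δ_B) = (-10.13 − (-51.898))/(4.757 − (-51.898))
f_A = 41.768 / 56.655 = 0.7372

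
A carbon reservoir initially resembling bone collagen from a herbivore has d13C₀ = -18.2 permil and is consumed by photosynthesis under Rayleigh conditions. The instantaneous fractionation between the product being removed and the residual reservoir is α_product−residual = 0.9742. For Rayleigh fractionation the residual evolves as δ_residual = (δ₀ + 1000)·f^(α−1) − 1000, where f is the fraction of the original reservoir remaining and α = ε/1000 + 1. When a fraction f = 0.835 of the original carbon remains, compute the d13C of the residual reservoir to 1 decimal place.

-13.6 permil

Rayleigh residual: δ_res = (δ₀ + 1000)·f^(α−1) − 1000
α − 1 = -0.02580
f^(α−1) = 0.835^(-0.02580) = 1.004663
δ_res = (-18.2 + 1000) × 1.004663 − 1000 = 986.378 − 1000 = -13.62 permil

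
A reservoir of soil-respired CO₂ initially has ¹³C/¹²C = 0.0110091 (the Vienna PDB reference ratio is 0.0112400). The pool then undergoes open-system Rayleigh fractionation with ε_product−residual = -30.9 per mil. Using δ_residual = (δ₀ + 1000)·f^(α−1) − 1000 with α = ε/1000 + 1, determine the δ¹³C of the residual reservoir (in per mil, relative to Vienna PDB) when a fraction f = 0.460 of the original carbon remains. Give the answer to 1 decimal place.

δ₀ = (0.0110091/0.0112400 − 1)×1000 = (0.979457 − 1)×1000 = -20.543 per mil
α − 1 = ε/1000 = -0.0309
f^(α−1) = 0.460^(-0.0309) = 1.024285
δ_res = (-20.543 + 1000) × 1.024285 − 1000 = 1003.243 − 1000 = 3.24 per mil

3.2 per mil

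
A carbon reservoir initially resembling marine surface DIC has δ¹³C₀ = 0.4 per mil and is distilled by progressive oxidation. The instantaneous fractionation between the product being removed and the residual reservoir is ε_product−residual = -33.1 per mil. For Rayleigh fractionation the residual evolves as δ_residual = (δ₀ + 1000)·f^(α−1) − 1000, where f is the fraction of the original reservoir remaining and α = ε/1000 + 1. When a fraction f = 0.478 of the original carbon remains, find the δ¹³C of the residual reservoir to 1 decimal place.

Rayleigh residual: δ_res = (δ₀ + 1000)·f^(α−1) − 1000
α = ε/1000 + 1 = 0.96690, so α − 1 = -0.03310
f^(α−1) = 0.478^(-0.03310) = 1.024734
δ_res = (0.4 + 1000) × 1.024734 − 1000 = 1025.143 − 1000 = 25.14 per mil

25.1 per mil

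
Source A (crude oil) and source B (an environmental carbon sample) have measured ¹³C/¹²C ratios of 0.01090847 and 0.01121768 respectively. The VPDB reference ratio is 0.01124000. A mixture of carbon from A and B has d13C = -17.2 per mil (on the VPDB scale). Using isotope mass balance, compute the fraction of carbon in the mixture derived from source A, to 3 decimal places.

0.553

δ_A = (0.01090847/0.01124000 − 1)×1000 = (0.970504 − 1)×1000 = -29.496 per mil
δ_B = (0.01121768/0.01124000 − 1)×1000 = (0.998014 − 1)×1000 = -1.986 per mil
f_A = (δ_mix − δ_B)/(δ_A − δ_B) = (-17.2 − (-1.986))/(-29.496 − (-1.986))
f_A = -15.214 / -27.510 = 0.5530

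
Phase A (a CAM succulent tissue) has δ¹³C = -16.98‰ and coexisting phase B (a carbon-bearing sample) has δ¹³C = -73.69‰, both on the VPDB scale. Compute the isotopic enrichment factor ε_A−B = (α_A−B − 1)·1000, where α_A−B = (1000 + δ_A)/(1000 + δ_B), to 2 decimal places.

α_A−B = (1000 + -16.98) / (1000 + -73.69) = 983.02 / 926.31 = 1.061221
ε_A−B = (1.061221 − 1) × 1000 = 61.221‰
(The approximation ε ≈ δ_A − δ_B would give 56.71‰.)

61.22‰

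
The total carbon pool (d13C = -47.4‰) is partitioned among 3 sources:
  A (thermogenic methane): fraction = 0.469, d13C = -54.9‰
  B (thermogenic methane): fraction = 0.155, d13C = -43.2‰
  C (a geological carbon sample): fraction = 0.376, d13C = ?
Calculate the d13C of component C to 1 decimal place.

-39.8‰

Isotope mass balance: δ_bulk = Σ fᵢ·δᵢ.
-47.4 = 0.469×(-54.9) + 0.155×(-43.2) + 0.376×δ_C
0.376·δ_C = -47.4 − (-32.444) = -14.956
δ_C = -14.956 / 0.376 = -39.78‰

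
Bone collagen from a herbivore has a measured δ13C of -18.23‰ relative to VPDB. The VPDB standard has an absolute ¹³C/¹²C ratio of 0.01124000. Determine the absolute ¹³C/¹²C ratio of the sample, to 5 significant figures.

0.011035

R_sample = R_standard × (δ13C/1000 + 1)
R_sample = 0.01124000 × (-18.23/1000 + 1) = 0.01124000 × 0.981770
R_sample = 0.0110351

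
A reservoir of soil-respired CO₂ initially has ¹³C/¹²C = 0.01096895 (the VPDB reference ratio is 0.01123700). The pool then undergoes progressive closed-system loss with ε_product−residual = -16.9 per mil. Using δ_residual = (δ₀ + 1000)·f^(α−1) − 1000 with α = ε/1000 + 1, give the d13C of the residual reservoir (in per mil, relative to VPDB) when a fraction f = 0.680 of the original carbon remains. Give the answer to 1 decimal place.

δ₀ = (0.01096895/0.01123700 − 1)×1000 = (0.976146 − 1)×1000 = -23.854 per mil
α − 1 = ε/1000 = -0.0169
f^(α−1) = 0.680^(-0.0169) = 1.006539
δ_res = (-23.854 + 1000) × 1.006539 − 1000 = 982.529 − 1000 = -17.47 per mil

-17.5 per mil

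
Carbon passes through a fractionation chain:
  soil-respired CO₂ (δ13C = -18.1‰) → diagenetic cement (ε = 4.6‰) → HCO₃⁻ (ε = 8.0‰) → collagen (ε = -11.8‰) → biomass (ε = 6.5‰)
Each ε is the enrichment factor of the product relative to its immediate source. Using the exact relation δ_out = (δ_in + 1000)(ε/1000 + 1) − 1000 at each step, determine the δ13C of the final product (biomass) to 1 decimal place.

-11.0‰

step 1: δ = (-18.10 + 1000)·(4.6/1000 + 1) − 1000 = -13.58‰
step 2: δ = (-13.58 + 1000)·(8.0/1000 + 1) − 1000 = -5.69‰
step 3: δ = (-5.69 + 1000)·(-11.8/1000 + 1) − 1000 = -17.42‰
step 4: δ = (-17.42 + 1000)·(6.5/1000 + 1) − 1000 = -11.04‰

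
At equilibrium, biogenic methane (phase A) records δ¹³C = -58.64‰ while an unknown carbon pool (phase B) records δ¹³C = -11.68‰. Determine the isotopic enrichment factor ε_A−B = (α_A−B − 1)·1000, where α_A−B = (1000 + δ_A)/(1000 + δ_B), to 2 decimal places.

-47.51‰

α_A−B = (1000 + -58.64) / (1000 + -11.68) = 941.36 / 988.32 = 0.952485
ε_A−B = (0.952485 − 1) × 1000 = -47.515‰
(The approximation ε ≈ δ_A − δ_B would give -46.96‰.)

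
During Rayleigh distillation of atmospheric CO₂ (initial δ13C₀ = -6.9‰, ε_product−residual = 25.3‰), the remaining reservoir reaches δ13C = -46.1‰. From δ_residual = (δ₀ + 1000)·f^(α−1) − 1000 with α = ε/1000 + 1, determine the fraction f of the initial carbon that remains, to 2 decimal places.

α − 1 = ε/1000 = 0.0253
(δ_res + 1000)/(δ₀ + 1000) = (-46.1 + 1000)/(-6.9 + 1000) = 953.9/993.1 = 0.960528
f = 0.960528^(1/0.0253) = exp(ln(0.960528)/0.0253) = exp(-0.04027/0.0253)
f = exp(-1.5918) = 0.2036

0.20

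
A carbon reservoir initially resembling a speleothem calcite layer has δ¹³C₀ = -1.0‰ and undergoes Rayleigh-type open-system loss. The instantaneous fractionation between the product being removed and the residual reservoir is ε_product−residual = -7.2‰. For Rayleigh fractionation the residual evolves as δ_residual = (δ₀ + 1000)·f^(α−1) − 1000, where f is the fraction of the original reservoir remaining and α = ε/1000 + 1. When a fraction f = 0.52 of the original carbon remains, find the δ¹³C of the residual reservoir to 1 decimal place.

3.7‰

Rayleigh residual: δ_res = (δ₀ + 1000)·f^(α−1) − 1000
α = ε/1000 + 1 = 0.99280, so α − 1 = -0.00720
f^(α−1) = 0.52^(-0.00720) = 1.004719
δ_res = (-1.0 + 1000) × 1.004719 − 1000 = 1003.715 − 1000 = 3.71‰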